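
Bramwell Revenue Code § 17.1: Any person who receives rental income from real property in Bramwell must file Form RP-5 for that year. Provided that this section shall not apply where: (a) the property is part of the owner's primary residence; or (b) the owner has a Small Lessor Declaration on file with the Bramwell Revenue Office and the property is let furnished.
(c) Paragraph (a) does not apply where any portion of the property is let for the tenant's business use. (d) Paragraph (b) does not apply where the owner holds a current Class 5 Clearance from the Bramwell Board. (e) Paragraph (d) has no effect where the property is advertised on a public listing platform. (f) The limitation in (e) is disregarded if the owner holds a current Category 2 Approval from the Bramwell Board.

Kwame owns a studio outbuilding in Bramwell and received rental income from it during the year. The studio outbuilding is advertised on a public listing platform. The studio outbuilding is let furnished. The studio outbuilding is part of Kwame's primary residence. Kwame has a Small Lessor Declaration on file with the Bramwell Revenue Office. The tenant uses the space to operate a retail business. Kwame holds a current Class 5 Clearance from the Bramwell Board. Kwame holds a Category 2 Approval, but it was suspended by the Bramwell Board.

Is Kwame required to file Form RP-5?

No — exception (b) applies; Kwame is not required to file Form RP-5.

All of (a)'s requirements are met (the studio outbuilding is part of the primary residence). But applying paragraph (c): (c) operates against (a): the space is let for business use. (a) is therefore removed.
Exception (b)'s conditions are all satisfied: a Small Lessor Declaration is on file; the property is let furnished. Applying paragraphs (d)–(f): (d) is engaged (a current Class 5 Clearance is held), but is displaced by (e): (e) applies — the property is publicly advertised. (f), which would lift (e), is not triggered — the Category 2 Approval is not current. So (b) applies.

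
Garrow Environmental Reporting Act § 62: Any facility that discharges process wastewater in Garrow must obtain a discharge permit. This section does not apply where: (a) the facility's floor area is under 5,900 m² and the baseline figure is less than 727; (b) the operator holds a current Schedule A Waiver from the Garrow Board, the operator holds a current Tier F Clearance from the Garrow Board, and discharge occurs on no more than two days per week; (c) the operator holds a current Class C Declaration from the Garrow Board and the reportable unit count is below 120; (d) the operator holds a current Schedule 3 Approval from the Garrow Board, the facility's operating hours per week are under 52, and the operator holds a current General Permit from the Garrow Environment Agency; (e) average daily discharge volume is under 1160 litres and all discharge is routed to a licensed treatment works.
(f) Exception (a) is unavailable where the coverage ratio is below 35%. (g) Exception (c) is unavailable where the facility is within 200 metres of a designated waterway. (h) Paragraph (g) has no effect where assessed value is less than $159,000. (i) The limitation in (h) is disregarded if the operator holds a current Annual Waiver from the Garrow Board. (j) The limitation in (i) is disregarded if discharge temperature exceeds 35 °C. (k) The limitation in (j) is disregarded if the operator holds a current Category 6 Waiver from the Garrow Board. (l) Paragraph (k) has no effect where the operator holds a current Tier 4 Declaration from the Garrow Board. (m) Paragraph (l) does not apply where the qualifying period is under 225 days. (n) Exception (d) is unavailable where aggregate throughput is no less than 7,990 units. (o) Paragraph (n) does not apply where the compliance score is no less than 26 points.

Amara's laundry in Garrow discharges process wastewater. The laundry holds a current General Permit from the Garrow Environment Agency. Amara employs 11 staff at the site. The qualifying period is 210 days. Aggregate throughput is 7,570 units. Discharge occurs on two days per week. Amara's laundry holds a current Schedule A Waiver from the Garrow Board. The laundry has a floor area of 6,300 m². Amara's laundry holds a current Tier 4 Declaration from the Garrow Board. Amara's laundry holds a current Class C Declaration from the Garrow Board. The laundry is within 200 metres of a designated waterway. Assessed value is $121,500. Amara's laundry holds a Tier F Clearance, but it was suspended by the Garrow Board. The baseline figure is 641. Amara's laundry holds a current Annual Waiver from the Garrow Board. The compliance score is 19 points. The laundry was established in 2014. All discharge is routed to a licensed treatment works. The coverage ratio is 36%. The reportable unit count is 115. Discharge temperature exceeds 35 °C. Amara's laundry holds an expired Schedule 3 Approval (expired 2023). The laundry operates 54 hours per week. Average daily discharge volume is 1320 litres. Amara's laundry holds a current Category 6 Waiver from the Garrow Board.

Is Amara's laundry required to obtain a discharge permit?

Exception (a) does not apply: the facility's floor area is 6,300 m², not under 5,900 m².
Exception (b) fails — the Tier F Clearance is not current.
Exception (c): a current Class C Declaration is held; the reportable unit count is 115, below the 120 limit — every condition holds. However, paragraphs (g)–(m) must be considered: (g) operates against (c): the laundry is within 200 m of a designated waterway. (h) would limit (g) — assessed value is $121,500, less than the $159,000 limit — but (i) sets (h) aside: (i) is triggered — a current Annual Waiver is held. (j) would limit (i) — discharge temperature exceeds 35 °C — but (k) sets (j) aside: (k) operates — a current Category 6 Waiver is held. (l) would limit (k) — a current Tier 4 Declaration is held — but (m) sets (l) aside: (m) operates against (l): the qualifying period is 210 days, under the 225 days limit. Exception (c) does not apply.
Exception (d) does not apply: no current Schedule 3 Approval is held.
Exception (e) does not apply: average daily discharge volume is 1320 litres, not under 1160 litres.
No exception applies. The general rule governs.

Yes — Amara's laundry must obtain a discharge permit.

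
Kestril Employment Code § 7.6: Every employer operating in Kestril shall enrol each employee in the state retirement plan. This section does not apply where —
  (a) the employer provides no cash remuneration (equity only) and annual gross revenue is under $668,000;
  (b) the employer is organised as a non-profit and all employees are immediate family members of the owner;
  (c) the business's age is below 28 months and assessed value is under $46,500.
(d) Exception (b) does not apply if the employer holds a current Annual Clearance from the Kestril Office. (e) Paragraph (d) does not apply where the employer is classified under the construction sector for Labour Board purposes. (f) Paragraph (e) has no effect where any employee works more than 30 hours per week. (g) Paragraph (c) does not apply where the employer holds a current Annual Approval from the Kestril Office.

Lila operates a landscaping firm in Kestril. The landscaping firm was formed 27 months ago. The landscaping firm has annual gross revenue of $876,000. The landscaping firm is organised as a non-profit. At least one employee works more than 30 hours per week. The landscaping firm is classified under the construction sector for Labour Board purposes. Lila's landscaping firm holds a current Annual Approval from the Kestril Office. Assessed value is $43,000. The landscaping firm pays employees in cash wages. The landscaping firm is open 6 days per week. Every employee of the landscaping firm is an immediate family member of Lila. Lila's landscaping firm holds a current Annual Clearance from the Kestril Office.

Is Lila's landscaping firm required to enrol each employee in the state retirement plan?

Yes — Lila's landscaping firm must enrol each employee in the state retirement plan.

Exception (a) requires that the employer provides no cash remuneration (equity only); but employees are paid cash wages, so (a) is unavailable.
All of (b)'s requirements are met (the employer is a non-profit; every employee is an immediate family member). However, paragraphs (d)–(f) must be considered: (d) operates against (b): a current Annual Clearance is held. (e) would limit (d) — the landscaping firm is classified under the construction sector — but (f) sets (e) aside: (f) operates — at least one employee exceeds 30 hours/week. (b) is therefore removed.
Exception (c)'s conditions are all satisfied: the business's age is 27 months, below the 28 months limit; assessed value is $43,000, under the $46,500 limit. But: (g) operates against (c): a current Annual Approval is held. (c) is therefore removed.
No exception displaces § 7.6.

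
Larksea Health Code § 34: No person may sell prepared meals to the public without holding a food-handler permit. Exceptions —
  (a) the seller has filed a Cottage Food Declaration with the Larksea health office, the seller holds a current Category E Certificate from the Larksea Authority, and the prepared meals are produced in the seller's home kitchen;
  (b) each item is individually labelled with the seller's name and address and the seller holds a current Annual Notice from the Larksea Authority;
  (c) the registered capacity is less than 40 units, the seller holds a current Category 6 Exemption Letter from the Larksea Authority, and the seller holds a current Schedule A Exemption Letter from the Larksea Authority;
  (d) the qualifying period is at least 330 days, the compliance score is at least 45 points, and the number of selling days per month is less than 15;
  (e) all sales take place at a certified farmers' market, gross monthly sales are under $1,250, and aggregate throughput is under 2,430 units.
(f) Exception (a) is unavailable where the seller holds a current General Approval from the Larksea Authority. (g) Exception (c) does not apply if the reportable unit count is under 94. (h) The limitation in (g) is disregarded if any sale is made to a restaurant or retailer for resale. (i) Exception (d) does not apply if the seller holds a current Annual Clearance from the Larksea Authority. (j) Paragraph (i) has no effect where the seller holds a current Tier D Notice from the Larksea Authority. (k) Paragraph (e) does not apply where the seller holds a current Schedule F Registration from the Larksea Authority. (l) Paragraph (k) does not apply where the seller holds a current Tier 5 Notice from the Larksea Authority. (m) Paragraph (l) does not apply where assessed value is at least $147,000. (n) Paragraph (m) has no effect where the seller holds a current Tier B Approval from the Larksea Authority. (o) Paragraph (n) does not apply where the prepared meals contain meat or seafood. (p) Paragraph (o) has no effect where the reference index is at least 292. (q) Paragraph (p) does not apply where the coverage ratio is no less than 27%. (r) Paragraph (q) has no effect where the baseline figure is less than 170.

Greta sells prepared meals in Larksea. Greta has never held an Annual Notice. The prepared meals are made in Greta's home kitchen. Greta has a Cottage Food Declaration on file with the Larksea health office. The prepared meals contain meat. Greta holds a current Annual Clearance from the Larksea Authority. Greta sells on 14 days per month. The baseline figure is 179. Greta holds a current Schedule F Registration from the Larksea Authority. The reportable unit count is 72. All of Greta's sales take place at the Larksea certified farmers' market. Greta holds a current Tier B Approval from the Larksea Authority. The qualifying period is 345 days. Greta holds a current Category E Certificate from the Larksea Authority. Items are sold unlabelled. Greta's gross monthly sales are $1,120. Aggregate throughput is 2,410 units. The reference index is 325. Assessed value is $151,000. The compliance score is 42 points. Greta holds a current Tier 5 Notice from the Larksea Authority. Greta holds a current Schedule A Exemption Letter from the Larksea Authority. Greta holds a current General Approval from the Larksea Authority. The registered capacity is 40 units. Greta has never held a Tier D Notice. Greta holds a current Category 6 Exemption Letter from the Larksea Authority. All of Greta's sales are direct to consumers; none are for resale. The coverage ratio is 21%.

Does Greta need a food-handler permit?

Exception (a)'s conditions are all satisfied: a Cottage Food Declaration is on file; a current Category E Certificate is held; the prepared meals are home-kitchen produced. But: (f) operates against (a): a current General Approval is held. (a) is therefore removed.
Exception (b) fails — items are sold unlabelled.
Exception (c) fails — the registered capacity is 40 units, not less than 40 units.
Exception (d) fails — the compliance score is 42 points, short of 45 points.
Exception (e): all sales are at a certified farmers' market; gross monthly sales are $1,120, under the $1,250 limit; aggregate throughput is 2,410 units, under the 2,430 units limit — every condition holds. As to paragraphs (k)–(r): (k) operates (a current Schedule F Registration is held), but yields to (l): (l) applies — a current Tier 5 Notice is held. (m) is engaged (assessed value is $151,000, meeting the $147,000 threshold), but yields to (n): (n) operates against (m): a current Tier B Approval is held. (o) would limit (n) — the prepared meals contain meat — but (p) sets (o) aside: (p) applies — the reference index is 325, meeting the 292 threshold. (q) is not triggered (the coverage ratio is 21%, short of 27%), so (p) stands. Exception (e) stands.

No — exception (e) applies; Greta is not required to hold a food-handler permit.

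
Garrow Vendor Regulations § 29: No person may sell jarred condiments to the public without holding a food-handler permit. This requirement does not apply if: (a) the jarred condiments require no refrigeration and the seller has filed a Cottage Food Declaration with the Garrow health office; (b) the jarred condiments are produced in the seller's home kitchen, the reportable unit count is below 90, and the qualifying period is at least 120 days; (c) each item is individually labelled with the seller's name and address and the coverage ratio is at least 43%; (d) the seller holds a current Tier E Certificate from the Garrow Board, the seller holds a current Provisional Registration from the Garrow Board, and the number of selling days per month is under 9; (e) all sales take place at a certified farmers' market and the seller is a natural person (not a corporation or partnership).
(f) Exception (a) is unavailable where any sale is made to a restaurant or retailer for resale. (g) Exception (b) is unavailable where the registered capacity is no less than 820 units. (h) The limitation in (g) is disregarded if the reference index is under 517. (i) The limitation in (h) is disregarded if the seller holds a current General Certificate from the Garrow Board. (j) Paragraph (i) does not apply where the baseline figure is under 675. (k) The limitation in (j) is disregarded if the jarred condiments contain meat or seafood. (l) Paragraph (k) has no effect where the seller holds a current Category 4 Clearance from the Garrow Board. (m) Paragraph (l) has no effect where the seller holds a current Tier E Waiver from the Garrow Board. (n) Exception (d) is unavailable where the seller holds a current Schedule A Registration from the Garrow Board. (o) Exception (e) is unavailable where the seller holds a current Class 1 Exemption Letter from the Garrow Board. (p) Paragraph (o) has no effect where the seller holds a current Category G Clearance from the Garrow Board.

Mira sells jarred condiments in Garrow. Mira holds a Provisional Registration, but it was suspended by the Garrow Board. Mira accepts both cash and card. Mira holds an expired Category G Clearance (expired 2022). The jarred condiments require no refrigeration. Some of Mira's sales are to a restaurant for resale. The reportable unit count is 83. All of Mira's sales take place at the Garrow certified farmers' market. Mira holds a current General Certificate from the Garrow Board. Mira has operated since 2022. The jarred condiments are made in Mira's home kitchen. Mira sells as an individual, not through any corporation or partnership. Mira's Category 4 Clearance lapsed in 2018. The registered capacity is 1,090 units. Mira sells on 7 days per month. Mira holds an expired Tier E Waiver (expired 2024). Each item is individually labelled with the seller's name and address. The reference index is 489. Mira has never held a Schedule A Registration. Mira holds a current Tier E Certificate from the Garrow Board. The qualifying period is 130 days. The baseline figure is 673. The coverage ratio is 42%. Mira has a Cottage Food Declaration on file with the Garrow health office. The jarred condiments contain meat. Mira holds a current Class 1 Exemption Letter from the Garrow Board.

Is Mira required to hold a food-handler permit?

Yes — Mira must hold a food-handler permit.

Exception (a)'s conditions are all satisfied: the jarred condiments are shelf-stable; a Cottage Food Declaration is on file. However, paragraph (f) must be considered: (f) operates against (a): some sales are to a restaurant for resale. (a) is therefore removed.
Exception (b) is satisfied on its face — the jarred condiments are home-kitchen produced; the reportable unit count is 83, below the 90 limit; the qualifying period is 130 days, meeting the 120 days threshold. But: (g) is triggered — the registered capacity is 1,090 units, meeting the 820 units threshold. (h) would limit (g) — the reference index is 489, under the 517 limit — but (i) sets (h) aside: (i) is engaged — a current General Certificate is held. (j) would limit (i) — the baseline figure is 673, under the 675 limit — but (k) sets (j) aside: (k) operates against (j): the jarred condiments contain meat. (l) is inapplicable (the Category 4 Clearance is not current), so (k) stands. Exception (b) does not apply.
Exception (c) requires that the coverage ratio is at least 43%; but the coverage ratio is 42%, short of 43%, so (c) is unavailable.
Exception (d) fails — the Provisional Registration is not current.
Exception (e): all sales are at a certified farmers' market; the seller is a natural person — every condition holds. Turning to paragraphs (o)–(p): (o) is engaged — a current Class 1 Exemption Letter is held. (p) is inapplicable (there is no Category G Clearance in force), so (o) stands. Exception (e) does not apply.
No exception displaces § 29.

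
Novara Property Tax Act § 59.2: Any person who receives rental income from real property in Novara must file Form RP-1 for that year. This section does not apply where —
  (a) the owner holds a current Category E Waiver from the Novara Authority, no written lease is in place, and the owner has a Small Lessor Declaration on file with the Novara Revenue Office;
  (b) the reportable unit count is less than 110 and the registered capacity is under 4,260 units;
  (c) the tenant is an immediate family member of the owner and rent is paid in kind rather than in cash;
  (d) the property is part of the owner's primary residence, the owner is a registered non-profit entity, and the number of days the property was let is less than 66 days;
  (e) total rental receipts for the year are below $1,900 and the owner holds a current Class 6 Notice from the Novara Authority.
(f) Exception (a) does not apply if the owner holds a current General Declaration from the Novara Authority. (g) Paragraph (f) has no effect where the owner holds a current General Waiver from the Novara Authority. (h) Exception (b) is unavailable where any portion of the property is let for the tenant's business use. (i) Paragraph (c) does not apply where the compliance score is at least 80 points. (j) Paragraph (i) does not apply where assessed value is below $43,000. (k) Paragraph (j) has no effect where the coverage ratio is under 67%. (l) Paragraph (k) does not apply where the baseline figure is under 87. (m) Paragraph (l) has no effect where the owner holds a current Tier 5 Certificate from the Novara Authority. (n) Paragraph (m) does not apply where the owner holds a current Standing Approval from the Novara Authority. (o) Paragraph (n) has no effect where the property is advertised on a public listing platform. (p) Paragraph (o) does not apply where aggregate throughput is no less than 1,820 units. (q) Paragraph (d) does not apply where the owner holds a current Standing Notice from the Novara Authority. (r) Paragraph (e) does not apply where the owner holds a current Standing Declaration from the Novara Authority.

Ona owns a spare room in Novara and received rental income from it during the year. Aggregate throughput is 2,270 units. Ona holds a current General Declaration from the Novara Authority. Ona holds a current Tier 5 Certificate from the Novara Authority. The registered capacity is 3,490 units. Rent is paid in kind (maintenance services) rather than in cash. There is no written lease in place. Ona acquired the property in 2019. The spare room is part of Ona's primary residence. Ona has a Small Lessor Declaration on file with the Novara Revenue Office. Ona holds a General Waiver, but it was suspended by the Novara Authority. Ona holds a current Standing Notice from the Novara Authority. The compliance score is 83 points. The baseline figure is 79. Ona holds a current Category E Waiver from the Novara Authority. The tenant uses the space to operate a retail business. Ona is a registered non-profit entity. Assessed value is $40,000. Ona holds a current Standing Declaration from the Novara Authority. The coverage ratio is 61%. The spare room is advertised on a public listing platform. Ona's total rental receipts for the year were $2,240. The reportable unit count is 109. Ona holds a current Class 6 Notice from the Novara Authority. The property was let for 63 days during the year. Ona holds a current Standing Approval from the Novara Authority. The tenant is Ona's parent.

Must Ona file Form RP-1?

No — exception (c) applies; Ona is not required to file Form RP-1.

Exception (a): a current Category E Waiver is held; there is no written lease; a Small Lessor Declaration is on file — every condition holds. However, paragraphs (f)–(g) must be considered: (f) applies — a current General Declaration is held. (g) is not engaged (no current General Waiver is held), so (f) stands. So (a) is unavailable.
Exception (b) is satisfied on its face — the reportable unit count is 109, less than the 110 limit; the registered capacity is 3,490 units, under the 4,260 units limit. But: (h) is engaged — the space is let for business use. (b) is therefore removed.
Exception (c): the tenant is an immediate family member; rent is paid in kind — every condition holds. Applying paragraphs (i)–(p): (i) is engaged (the compliance score is 83 points, meeting the 80 points threshold), but is displaced by (j): (j) is engaged — assessed value is $40,000, below the $43,000 limit. (k) would limit (j) — the coverage ratio is 61%, under the 67% limit — but (l) sets (k) aside: (l) operates against (k): the baseline figure is 79, under the 87 limit. (m) would limit (l) — a current Tier 5 Certificate is held — but (n) sets (m) aside: (n) is engaged — a current Standing Approval is held. (o) is engaged (the property is publicly advertised), but is set aside by (p): (p) operates against (o): aggregate throughput is 2,270 units, meeting the 1,820 units threshold. Exception (c) stands.
Exception (d): the spare room is part of the primary residence; Ona is a registered non-profit; the number of days the property was let is 63 days, less than the 66 days limit — every condition holds. But applying paragraph (q): (q) applies — a current Standing Notice is held. Exception (d) does not apply.
Exception (e) does not apply: total rental receipts for the year are $2,240, not below $1,900.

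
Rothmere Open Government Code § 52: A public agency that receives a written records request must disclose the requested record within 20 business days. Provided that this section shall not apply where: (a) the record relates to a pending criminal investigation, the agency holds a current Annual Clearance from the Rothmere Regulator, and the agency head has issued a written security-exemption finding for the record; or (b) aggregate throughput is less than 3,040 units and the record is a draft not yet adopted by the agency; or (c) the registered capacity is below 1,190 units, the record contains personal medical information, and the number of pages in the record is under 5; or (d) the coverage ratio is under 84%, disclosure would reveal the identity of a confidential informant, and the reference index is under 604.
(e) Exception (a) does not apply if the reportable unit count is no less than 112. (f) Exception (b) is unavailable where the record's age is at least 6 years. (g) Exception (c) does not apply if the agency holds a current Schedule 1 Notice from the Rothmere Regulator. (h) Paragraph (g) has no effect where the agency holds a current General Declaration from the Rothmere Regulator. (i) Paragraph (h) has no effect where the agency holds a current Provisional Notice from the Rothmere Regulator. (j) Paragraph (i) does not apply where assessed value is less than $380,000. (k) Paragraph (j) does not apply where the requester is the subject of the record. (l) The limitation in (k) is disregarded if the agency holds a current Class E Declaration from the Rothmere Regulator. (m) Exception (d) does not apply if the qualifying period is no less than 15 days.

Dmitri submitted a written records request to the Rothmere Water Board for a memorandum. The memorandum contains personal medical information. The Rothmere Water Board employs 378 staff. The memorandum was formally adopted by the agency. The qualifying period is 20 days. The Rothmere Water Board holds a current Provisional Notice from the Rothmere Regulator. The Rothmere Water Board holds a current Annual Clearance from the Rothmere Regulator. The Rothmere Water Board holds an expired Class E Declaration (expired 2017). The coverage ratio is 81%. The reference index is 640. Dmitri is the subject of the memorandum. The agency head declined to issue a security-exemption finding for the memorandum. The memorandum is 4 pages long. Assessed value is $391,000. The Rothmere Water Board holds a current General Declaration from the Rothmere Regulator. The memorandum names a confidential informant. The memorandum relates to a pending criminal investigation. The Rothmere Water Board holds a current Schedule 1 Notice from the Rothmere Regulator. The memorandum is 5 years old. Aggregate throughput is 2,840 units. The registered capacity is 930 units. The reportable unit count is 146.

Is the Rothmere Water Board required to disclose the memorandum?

Yes — the Rothmere Water Board must disclose the memorandum.

Exception (a) does not apply: the agency head declined to issue a security-exemption finding.
Exception (b) does not apply: the memorandum has been formally adopted.
Exception (c) is satisfied on its face — the registered capacity is 930 units, below the 1,190 units limit; the memorandum contains personal medical information; the number of pages in the record is 4, under the 5 limit. But applying paragraphs (g)–(l): (g) is triggered — a current Schedule 1 Notice is held. (h) would limit (g) — a current General Declaration is held — but (i) sets (h) aside: (i) operates against (h): a current Provisional Notice is held. (j) is not triggered (assessed value is $391,000, not less than $380,000), so (i) stands. So (c) is unavailable.
Exception (d) requires that the reference index is under 604; but the reference index is 640, not under 604, so (d) is unavailable.
No exception is made out. the Rothmere Water Board falls within the general rule.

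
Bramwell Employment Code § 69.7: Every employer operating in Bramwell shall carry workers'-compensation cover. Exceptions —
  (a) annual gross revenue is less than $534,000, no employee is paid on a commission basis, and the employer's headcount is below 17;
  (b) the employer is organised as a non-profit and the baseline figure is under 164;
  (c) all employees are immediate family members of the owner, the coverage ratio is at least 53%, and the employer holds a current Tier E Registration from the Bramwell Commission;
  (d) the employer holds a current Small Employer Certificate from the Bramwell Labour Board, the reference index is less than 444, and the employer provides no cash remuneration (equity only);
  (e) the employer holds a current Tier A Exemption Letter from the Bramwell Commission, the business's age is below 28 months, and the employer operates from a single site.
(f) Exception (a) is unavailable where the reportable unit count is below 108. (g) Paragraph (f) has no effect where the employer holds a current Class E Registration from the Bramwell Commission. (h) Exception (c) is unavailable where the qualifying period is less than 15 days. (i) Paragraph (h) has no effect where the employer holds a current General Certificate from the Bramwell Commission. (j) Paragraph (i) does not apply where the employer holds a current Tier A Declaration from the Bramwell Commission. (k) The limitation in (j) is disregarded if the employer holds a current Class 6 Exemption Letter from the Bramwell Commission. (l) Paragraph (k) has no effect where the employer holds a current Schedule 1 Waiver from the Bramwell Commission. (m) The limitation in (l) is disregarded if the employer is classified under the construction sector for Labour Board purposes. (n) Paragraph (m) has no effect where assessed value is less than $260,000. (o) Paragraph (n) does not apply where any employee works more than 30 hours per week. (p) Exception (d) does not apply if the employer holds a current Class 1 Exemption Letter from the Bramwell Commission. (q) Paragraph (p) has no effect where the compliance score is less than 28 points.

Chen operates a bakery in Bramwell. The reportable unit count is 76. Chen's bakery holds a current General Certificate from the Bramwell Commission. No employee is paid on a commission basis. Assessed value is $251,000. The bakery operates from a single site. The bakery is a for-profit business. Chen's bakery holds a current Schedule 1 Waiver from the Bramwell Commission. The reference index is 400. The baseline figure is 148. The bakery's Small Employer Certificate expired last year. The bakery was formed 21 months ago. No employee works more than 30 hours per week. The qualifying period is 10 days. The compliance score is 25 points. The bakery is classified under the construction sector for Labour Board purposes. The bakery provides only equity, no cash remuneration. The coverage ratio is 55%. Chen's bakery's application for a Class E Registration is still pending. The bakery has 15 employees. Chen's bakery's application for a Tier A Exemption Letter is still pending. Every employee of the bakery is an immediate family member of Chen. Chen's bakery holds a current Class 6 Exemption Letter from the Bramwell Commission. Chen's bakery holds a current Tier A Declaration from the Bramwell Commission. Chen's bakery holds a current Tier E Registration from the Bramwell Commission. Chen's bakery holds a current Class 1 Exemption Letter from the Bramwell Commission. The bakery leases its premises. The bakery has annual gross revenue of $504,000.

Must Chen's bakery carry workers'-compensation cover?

Exception (a): annual gross revenue is $504,000, less than the $534,000 limit; no employee is paid on commission; the employer's headcount is 15, below the 17 limit — every condition holds. But: (f) operates against (a): the reportable unit count is 76, below the 108 limit. (g), which would lift (f), does not operate here — the Class E Registration is not current. Exception (a) does not apply.
Exception (b) requires that the employer is organised as a non-profit; but the employer is for-profit, so (b) is unavailable.
Exception (c): every employee is an immediate family member; the coverage ratio is 55%, meeting the 53% threshold; a current Tier E Registration is held — every condition holds. But applying paragraphs (h)–(o): (h) is triggered — the qualifying period is 10 days, less than the 15 days limit. (i) would limit (h) — a current General Certificate is held — but (j) sets (i) aside: (j) is triggered — a current Tier A Declaration is held. (k) is engaged (a current Class 6 Exemption Letter is held), but is itself disapplied by (l): (l) is engaged — a current Schedule 1 Waiver is held. (m) is triggered (the bakery is classified under the construction sector), but is set aside by (n): (n) operates against (m): assessed value is $251,000, less than the $260,000 limit. (o), which would lift (n), is inapplicable — no employee exceeds 30 hours/week. Exception (c) does not apply.
Exception (d) does not apply: the Small Employer Certificate has expired.
Exception (e) does not apply: there is no Tier A Exemption Letter in force.
No exception applies. The general rule governs.

Yes — Chen's bakery must carry workers'-compensation cover.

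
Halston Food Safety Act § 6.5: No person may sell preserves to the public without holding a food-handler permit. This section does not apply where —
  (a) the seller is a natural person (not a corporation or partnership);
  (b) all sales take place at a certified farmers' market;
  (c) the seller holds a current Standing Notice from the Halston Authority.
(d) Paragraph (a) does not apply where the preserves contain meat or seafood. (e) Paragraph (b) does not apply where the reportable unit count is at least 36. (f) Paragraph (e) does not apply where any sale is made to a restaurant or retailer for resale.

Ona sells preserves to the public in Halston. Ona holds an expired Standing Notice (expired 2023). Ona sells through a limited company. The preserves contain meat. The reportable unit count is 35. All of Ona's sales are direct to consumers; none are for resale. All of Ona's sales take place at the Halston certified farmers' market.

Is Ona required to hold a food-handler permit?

Exception (a) does not apply: the seller operates through a limited company.
Exception (b): all sales are at a certified farmers' market — every condition holds. Applying paragraphs (e)–(f): (e) is not engaged — the reportable unit count is 35, short of 36. (b) remains available.
Exception (c) does not apply: no current Standing Notice is held.

No — exception (b) applies; Ona is not required to hold a food-handler permit.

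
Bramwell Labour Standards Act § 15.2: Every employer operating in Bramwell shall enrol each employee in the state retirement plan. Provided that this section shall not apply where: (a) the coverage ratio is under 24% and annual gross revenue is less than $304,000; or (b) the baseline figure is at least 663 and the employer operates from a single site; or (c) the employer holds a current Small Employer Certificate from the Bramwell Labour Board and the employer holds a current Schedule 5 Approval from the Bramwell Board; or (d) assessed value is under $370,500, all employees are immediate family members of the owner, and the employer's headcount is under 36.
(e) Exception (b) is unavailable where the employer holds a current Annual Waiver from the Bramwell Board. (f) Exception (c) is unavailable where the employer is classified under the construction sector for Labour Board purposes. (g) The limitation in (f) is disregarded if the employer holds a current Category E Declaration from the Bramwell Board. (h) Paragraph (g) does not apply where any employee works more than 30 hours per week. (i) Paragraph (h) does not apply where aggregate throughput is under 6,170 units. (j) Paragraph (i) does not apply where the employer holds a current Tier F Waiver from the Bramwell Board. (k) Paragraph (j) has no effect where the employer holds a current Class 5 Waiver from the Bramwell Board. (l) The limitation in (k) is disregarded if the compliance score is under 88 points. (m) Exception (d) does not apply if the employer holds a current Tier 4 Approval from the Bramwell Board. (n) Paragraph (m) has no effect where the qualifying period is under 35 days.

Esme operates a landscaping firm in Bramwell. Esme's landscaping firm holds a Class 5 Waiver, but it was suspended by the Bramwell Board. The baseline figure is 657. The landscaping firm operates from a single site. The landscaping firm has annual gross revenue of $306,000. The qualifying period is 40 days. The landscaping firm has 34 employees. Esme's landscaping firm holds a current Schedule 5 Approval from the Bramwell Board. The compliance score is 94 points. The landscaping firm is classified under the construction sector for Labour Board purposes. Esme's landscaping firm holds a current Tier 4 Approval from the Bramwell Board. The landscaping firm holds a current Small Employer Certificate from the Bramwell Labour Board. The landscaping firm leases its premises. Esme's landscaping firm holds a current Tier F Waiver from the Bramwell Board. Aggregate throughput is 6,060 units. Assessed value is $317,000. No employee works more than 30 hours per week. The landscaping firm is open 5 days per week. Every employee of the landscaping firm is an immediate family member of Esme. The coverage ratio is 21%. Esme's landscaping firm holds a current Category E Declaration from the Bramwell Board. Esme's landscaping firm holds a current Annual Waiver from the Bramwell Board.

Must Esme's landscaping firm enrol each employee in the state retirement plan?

Exception (a) requires that annual gross revenue is less than $304,000; but annual gross revenue is $306,000, not less than $304,000, so (a) is unavailable.
Exception (b) requires that the baseline figure is at least 663; but the baseline figure is 657, short of 663, so (b) is unavailable.
Exception (c)'s conditions are all satisfied: a current Small Employer Certificate is held; a current Schedule 5 Approval is held. Under paragraphs (f)–(l): (f) would limit (c) — the landscaping firm is classified under the construction sector — but (g) sets (f) aside: (g) operates against (f): a current Category E Declaration is held. (h) is not triggered (no employee exceeds 30 hours/week), so (g) stands. Exception (c) stands.
Exception (d)'s conditions are all satisfied: assessed value is $317,000, under the $370,500 limit; every employee is an immediate family member; the employer's headcount is 34, under the 36 limit. However, paragraphs (m)–(n) must be considered: (m) operates against (d): a current Tier 4 Approval is held. (n) does not operate here (the qualifying period is 40 days, not under 35 days), so (m) stands. So (d) is unavailable.

No — exception (c) applies; Esme's landscaping firm is not required to enrol each employee in the state retirement plan.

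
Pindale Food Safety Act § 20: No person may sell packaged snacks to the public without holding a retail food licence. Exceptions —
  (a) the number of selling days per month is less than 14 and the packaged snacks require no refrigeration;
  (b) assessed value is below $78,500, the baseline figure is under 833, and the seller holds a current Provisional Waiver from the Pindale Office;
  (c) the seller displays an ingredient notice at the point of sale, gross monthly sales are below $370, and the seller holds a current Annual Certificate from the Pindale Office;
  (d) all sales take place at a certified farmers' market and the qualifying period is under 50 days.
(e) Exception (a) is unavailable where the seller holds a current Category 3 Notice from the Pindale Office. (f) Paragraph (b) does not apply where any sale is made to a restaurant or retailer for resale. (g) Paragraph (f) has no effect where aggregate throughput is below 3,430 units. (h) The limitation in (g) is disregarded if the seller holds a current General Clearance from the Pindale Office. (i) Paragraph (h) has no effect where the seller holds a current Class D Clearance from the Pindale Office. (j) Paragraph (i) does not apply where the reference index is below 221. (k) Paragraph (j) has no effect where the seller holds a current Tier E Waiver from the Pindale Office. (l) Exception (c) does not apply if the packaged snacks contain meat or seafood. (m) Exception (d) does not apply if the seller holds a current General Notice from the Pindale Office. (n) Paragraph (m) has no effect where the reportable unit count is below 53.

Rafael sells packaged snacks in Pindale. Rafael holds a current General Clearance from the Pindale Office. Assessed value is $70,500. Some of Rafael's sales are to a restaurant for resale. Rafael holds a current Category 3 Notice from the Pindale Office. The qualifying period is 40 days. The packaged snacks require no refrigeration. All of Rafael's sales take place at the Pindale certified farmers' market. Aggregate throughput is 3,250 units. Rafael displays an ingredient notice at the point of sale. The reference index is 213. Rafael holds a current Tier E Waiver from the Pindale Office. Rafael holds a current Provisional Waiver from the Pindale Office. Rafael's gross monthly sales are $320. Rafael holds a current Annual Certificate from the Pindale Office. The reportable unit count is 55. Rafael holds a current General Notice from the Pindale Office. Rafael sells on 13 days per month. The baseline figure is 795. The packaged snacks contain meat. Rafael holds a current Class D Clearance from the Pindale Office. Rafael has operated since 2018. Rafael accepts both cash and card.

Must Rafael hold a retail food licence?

No — exception (b) applies; Rafael is not required to hold a retail food licence.

All of (a)'s requirements are met (the number of selling days per month is 13, less than the 14 limit; the packaged snacks are shelf-stable). But applying paragraph (e): (e) operates against (a): a current Category 3 Notice is held. (a) is therefore removed.
All of (b)'s requirements are met (assessed value is $70,500, below the $78,500 limit; the baseline figure is 795, under the 833 limit; a current Provisional Waiver is held). Considering the limiting provisions: (f) would limit (b) — some sales are to a restaurant for resale — but (g) sets (f) aside: (g) operates against (f): aggregate throughput is 3,250 units, below the 3,430 units limit. (h) applies (a current General Clearance is held), but is set aside by (i): (i) operates — a current Class D Clearance is held. (j) would limit (i) — the reference index is 213, below the 221 limit — but (k) sets (j) aside: (k) operates — a current Tier E Waiver is held. So (b) applies.
Exception (c)'s conditions are all satisfied: an ingredient notice is displayed; gross monthly sales are $320, below the $370 limit; a current Annual Certificate is held. However, paragraph (l) must be considered: (l) operates against (c): the packaged snacks contain meat. So (c) is unavailable.
Exception (d): all sales are at a certified farmers' market; the qualifying period is 40 days, under the 50 days limit — every condition holds. Turning to paragraphs (m)–(n): (m) applies — a current General Notice is held. (n) does not operate here (the reportable unit count is 55, not below 53), so (m) stands. (d) is therefore removed.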